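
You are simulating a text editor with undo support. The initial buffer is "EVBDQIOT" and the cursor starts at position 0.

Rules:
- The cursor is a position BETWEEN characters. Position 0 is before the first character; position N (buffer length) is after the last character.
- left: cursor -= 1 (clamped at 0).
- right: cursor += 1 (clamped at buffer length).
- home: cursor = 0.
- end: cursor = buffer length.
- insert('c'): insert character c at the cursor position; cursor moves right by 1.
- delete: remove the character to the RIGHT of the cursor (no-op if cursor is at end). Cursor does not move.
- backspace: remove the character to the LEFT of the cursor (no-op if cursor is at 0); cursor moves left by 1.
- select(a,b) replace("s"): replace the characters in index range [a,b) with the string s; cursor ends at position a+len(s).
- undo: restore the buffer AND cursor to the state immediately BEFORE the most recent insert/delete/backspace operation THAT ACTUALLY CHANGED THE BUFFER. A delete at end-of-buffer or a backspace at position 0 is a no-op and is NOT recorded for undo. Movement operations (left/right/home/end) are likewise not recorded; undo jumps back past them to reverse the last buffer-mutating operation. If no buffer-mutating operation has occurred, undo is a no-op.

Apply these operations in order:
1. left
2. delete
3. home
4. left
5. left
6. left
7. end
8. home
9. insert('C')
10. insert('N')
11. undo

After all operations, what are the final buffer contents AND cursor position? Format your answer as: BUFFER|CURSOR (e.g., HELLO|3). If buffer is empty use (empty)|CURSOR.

After op 1 (left): buf='EVBDQIOT' cursor=0
After op 2 (delete): buf='VBDQIOT' cursor=0
After op 3 (home): buf='VBDQIOT' cursor=0
After op 4 (left): buf='VBDQIOT' cursor=0
After op 5 (left): buf='VBDQIOT' cursor=0
After op 6 (left): buf='VBDQIOT' cursor=0
After op 7 (end): buf='VBDQIOT' cursor=7
After op 8 (home): buf='VBDQIOT' cursor=0
After op 9 (insert('C')): buf='CVBDQIOT' cursor=1
After op 10 (insert('N')): buf='CNVBDQIOT' cursor=2
After op 11 (undo): buf='CVBDQIOT' cursor=1

Answer: CVBDQIOT|1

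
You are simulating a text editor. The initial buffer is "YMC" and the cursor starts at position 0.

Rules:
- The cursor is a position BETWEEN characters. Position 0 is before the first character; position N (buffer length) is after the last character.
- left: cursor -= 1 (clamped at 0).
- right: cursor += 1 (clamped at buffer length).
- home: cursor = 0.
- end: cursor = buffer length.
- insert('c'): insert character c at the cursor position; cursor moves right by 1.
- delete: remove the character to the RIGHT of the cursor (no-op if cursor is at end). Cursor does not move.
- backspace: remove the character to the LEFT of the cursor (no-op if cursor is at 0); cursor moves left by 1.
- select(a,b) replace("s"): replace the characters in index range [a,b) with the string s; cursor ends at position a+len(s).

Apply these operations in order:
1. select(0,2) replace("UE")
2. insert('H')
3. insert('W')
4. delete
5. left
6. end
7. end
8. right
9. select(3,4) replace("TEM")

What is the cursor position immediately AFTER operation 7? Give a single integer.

After op 1 (select(0,2) replace("UE")): buf='UEC' cursor=2
After op 2 (insert('H')): buf='UEHC' cursor=3
After op 3 (insert('W')): buf='UEHWC' cursor=4
After op 4 (delete): buf='UEHW' cursor=4
After op 5 (left): buf='UEHW' cursor=3
After op 6 (end): buf='UEHW' cursor=4
After op 7 (end): buf='UEHW' cursor=4

Answer: 4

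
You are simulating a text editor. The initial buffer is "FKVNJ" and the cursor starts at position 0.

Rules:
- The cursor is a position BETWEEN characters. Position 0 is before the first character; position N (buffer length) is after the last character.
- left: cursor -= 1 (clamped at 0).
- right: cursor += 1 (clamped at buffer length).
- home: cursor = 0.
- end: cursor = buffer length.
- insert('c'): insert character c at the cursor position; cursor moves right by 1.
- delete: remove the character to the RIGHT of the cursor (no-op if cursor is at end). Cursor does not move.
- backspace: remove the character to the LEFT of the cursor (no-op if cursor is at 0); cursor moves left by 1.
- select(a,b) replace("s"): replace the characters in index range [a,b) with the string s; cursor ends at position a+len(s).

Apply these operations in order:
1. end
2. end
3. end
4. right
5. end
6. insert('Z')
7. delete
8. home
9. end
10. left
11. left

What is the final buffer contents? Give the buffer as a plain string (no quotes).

Answer: FKVNJZ

Derivation:
After op 1 (end): buf='FKVNJ' cursor=5
After op 2 (end): buf='FKVNJ' cursor=5
After op 3 (end): buf='FKVNJ' cursor=5
After op 4 (right): buf='FKVNJ' cursor=5
After op 5 (end): buf='FKVNJ' cursor=5
After op 6 (insert('Z')): buf='FKVNJZ' cursor=6
After op 7 (delete): buf='FKVNJZ' cursor=6
After op 8 (home): buf='FKVNJZ' cursor=0
After op 9 (end): buf='FKVNJZ' cursor=6
After op 10 (left): buf='FKVNJZ' cursor=5
After op 11 (left): buf='FKVNJZ' cursor=4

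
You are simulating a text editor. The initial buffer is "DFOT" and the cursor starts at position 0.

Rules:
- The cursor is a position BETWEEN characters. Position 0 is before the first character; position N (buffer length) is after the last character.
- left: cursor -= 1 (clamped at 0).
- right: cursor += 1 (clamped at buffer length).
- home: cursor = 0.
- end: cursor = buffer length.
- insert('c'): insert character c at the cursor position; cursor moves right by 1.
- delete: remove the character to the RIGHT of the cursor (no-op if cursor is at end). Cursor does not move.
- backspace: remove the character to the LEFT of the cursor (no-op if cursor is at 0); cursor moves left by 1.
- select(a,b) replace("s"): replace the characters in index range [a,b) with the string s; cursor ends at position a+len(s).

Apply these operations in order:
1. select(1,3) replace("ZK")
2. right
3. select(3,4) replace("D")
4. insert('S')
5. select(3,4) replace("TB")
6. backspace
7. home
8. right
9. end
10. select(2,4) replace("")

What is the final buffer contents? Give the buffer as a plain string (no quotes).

Answer: DZS

Derivation:
After op 1 (select(1,3) replace("ZK")): buf='DZKT' cursor=3
After op 2 (right): buf='DZKT' cursor=4
After op 3 (select(3,4) replace("D")): buf='DZKD' cursor=4
After op 4 (insert('S')): buf='DZKDS' cursor=5
After op 5 (select(3,4) replace("TB")): buf='DZKTBS' cursor=5
After op 6 (backspace): buf='DZKTS' cursor=4
After op 7 (home): buf='DZKTS' cursor=0
After op 8 (right): buf='DZKTS' cursor=1
After op 9 (end): buf='DZKTS' cursor=5
After op 10 (select(2,4) replace("")): buf='DZS' cursor=2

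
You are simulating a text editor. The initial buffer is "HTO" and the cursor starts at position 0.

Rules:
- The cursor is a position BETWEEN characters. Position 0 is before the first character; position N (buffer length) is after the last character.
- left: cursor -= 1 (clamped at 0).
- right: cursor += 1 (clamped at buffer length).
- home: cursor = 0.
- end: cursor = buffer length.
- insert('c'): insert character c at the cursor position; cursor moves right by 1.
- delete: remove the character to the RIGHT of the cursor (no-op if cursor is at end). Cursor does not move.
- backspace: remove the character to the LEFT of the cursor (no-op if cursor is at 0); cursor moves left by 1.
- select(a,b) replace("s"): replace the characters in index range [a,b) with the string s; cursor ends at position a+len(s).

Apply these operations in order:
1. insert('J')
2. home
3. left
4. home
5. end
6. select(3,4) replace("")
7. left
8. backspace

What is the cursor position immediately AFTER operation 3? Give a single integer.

After op 1 (insert('J')): buf='JHTO' cursor=1
After op 2 (home): buf='JHTO' cursor=0
After op 3 (left): buf='JHTO' cursor=0

Answer: 0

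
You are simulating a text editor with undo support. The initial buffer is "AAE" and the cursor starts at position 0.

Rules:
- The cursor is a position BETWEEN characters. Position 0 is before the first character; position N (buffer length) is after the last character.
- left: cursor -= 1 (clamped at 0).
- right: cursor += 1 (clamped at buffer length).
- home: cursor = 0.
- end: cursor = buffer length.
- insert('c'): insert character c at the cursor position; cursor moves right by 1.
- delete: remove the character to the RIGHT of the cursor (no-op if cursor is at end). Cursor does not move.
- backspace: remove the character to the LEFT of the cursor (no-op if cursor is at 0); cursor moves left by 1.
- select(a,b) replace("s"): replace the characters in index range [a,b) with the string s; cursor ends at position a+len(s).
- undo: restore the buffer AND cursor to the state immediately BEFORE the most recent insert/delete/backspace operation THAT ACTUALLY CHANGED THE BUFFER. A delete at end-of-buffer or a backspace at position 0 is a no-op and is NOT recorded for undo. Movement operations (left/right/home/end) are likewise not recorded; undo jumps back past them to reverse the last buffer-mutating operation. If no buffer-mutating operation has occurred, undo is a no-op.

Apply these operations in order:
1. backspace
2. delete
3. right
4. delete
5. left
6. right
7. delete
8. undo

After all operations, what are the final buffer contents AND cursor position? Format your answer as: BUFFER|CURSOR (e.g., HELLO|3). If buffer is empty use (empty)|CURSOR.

Answer: AE|1

Derivation:
After op 1 (backspace): buf='AAE' cursor=0
After op 2 (delete): buf='AE' cursor=0
After op 3 (right): buf='AE' cursor=1
After op 4 (delete): buf='A' cursor=1
After op 5 (left): buf='A' cursor=0
After op 6 (right): buf='A' cursor=1
After op 7 (delete): buf='A' cursor=1
After op 8 (undo): buf='AE' cursor=1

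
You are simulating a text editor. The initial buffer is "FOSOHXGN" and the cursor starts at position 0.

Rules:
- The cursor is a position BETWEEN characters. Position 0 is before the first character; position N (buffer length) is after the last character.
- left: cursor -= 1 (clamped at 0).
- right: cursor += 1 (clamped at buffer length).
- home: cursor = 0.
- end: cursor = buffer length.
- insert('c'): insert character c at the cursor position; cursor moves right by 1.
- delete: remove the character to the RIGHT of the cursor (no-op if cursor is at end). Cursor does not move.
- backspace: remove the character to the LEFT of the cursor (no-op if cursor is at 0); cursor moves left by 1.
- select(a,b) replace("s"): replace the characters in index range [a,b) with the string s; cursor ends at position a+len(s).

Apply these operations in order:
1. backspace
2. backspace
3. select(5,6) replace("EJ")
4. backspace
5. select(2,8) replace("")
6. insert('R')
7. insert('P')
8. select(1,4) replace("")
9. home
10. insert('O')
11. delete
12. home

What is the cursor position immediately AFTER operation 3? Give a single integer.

After op 1 (backspace): buf='FOSOHXGN' cursor=0
After op 2 (backspace): buf='FOSOHXGN' cursor=0
After op 3 (select(5,6) replace("EJ")): buf='FOSOHEJGN' cursor=7

Answer: 7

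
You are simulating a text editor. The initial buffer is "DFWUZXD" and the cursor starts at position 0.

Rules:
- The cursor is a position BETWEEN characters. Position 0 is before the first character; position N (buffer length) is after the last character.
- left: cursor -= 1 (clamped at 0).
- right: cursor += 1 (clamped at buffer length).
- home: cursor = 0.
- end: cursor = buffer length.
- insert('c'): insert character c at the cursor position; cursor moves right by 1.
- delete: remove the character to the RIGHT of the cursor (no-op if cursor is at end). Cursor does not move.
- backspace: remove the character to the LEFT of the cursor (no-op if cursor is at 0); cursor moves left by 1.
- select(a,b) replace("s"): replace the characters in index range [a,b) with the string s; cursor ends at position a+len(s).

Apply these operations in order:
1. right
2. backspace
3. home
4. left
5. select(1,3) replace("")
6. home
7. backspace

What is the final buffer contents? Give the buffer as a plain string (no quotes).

Answer: FZXD

Derivation:
After op 1 (right): buf='DFWUZXD' cursor=1
After op 2 (backspace): buf='FWUZXD' cursor=0
After op 3 (home): buf='FWUZXD' cursor=0
After op 4 (left): buf='FWUZXD' cursor=0
After op 5 (select(1,3) replace("")): buf='FZXD' cursor=1
After op 6 (home): buf='FZXD' cursor=0
After op 7 (backspace): buf='FZXD' cursor=0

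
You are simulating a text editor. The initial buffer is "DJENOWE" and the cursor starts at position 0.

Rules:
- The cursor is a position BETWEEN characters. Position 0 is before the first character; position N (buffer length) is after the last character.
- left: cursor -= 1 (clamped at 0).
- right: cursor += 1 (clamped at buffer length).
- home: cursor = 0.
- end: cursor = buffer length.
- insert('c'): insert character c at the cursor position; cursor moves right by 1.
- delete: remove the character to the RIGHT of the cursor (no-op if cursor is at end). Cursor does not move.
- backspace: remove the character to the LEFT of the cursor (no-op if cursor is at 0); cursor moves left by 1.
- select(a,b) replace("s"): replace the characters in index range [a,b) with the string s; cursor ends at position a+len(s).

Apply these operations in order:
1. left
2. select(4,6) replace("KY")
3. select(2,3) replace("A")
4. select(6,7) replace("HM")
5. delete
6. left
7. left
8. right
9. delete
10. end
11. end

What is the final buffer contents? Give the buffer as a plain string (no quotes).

Answer: DJANKYH

Derivation:
After op 1 (left): buf='DJENOWE' cursor=0
After op 2 (select(4,6) replace("KY")): buf='DJENKYE' cursor=6
After op 3 (select(2,3) replace("A")): buf='DJANKYE' cursor=3
After op 4 (select(6,7) replace("HM")): buf='DJANKYHM' cursor=8
After op 5 (delete): buf='DJANKYHM' cursor=8
After op 6 (left): buf='DJANKYHM' cursor=7
After op 7 (left): buf='DJANKYHM' cursor=6
After op 8 (right): buf='DJANKYHM' cursor=7
After op 9 (delete): buf='DJANKYH' cursor=7
After op 10 (end): buf='DJANKYH' cursor=7
After op 11 (end): buf='DJANKYH' cursor=7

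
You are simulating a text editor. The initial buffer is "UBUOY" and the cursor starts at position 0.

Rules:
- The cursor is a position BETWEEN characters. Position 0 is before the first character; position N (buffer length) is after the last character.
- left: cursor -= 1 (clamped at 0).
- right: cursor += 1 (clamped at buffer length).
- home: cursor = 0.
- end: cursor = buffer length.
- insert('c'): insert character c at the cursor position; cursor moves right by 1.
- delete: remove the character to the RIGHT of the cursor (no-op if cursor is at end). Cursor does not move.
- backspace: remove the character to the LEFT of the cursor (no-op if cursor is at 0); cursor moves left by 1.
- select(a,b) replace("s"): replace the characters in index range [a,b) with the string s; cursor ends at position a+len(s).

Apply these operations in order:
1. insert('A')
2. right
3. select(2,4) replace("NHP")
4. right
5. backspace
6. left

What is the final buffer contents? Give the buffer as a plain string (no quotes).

Answer: AUNHPY

Derivation:
After op 1 (insert('A')): buf='AUBUOY' cursor=1
After op 2 (right): buf='AUBUOY' cursor=2
After op 3 (select(2,4) replace("NHP")): buf='AUNHPOY' cursor=5
After op 4 (right): buf='AUNHPOY' cursor=6
After op 5 (backspace): buf='AUNHPY' cursor=5
After op 6 (left): buf='AUNHPY' cursor=4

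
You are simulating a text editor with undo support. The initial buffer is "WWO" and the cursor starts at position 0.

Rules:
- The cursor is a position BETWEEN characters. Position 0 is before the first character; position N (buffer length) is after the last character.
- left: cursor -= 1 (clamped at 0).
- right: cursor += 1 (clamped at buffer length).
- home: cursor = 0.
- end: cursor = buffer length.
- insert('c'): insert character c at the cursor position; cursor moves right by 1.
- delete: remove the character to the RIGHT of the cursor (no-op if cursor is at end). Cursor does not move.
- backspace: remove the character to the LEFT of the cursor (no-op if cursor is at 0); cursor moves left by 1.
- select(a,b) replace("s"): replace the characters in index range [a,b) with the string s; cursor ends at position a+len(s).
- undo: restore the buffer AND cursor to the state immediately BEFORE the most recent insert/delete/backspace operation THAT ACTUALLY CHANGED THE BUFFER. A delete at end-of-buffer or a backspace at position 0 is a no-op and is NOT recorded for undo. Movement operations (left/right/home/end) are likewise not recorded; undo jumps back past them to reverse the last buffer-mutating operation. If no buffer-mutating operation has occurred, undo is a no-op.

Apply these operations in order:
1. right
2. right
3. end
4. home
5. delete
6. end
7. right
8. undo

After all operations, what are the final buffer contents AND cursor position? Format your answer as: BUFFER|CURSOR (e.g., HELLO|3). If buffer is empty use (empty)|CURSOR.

After op 1 (right): buf='WWO' cursor=1
After op 2 (right): buf='WWO' cursor=2
After op 3 (end): buf='WWO' cursor=3
After op 4 (home): buf='WWO' cursor=0
After op 5 (delete): buf='WO' cursor=0
After op 6 (end): buf='WO' cursor=2
After op 7 (right): buf='WO' cursor=2
After op 8 (undo): buf='WWO' cursor=0

Answer: WWO|0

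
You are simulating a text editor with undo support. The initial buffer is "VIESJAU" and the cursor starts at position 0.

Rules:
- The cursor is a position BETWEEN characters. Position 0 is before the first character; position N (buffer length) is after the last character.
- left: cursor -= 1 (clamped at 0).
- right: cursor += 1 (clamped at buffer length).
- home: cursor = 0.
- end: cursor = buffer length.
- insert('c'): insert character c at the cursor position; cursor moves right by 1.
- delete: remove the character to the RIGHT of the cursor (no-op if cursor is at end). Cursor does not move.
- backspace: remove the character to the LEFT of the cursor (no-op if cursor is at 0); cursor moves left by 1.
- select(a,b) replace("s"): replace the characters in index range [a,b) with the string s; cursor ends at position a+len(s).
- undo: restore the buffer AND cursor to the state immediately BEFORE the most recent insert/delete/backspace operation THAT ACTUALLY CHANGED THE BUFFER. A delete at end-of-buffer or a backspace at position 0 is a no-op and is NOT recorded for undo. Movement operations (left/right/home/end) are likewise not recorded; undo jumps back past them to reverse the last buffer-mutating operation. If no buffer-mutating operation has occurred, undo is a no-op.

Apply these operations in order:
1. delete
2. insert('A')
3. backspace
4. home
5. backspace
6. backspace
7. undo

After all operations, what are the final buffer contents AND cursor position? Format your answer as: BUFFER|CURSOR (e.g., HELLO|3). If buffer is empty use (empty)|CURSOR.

Answer: AIESJAU|1

Derivation:
After op 1 (delete): buf='IESJAU' cursor=0
After op 2 (insert('A')): buf='AIESJAU' cursor=1
After op 3 (backspace): buf='IESJAU' cursor=0
After op 4 (home): buf='IESJAU' cursor=0
After op 5 (backspace): buf='IESJAU' cursor=0
After op 6 (backspace): buf='IESJAU' cursor=0
After op 7 (undo): buf='AIESJAU' cursor=1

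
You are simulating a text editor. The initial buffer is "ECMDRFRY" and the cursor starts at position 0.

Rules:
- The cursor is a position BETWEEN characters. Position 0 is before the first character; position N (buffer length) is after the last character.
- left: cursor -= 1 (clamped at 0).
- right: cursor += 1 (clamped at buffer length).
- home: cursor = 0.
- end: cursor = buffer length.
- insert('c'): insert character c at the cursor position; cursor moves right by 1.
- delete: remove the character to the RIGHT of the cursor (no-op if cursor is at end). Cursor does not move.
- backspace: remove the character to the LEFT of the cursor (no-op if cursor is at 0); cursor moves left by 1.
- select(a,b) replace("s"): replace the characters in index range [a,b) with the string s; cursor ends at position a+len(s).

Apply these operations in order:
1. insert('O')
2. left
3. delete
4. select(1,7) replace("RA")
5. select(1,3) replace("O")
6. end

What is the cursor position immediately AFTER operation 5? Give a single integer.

After op 1 (insert('O')): buf='OECMDRFRY' cursor=1
After op 2 (left): buf='OECMDRFRY' cursor=0
After op 3 (delete): buf='ECMDRFRY' cursor=0
After op 4 (select(1,7) replace("RA")): buf='ERAY' cursor=3
After op 5 (select(1,3) replace("O")): buf='EOY' cursor=2

Answer: 2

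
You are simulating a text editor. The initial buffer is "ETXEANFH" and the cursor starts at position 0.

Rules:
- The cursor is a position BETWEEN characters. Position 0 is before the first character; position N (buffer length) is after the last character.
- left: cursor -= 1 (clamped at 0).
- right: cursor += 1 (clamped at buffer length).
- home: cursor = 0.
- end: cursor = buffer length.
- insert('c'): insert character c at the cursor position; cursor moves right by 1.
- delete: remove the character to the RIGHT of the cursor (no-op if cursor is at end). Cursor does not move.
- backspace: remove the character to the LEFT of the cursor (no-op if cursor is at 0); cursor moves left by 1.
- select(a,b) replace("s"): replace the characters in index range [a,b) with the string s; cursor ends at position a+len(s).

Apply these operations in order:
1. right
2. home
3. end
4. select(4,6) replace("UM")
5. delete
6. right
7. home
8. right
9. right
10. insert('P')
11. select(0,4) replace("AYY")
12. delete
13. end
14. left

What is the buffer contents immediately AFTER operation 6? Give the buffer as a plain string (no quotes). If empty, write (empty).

After op 1 (right): buf='ETXEANFH' cursor=1
After op 2 (home): buf='ETXEANFH' cursor=0
After op 3 (end): buf='ETXEANFH' cursor=8
After op 4 (select(4,6) replace("UM")): buf='ETXEUMFH' cursor=6
After op 5 (delete): buf='ETXEUMH' cursor=6
After op 6 (right): buf='ETXEUMH' cursor=7

Answer: ETXEUMH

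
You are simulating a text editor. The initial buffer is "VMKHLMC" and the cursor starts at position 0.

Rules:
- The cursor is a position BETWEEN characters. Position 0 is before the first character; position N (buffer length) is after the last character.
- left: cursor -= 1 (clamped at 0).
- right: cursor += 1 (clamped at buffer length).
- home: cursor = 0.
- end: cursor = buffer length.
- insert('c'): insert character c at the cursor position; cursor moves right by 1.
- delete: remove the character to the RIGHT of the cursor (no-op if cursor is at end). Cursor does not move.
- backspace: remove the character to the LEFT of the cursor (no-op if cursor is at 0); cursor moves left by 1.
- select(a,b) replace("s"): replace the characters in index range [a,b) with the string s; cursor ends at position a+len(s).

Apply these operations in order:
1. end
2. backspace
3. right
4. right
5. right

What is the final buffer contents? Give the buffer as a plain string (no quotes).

After op 1 (end): buf='VMKHLMC' cursor=7
After op 2 (backspace): buf='VMKHLM' cursor=6
After op 3 (right): buf='VMKHLM' cursor=6
After op 4 (right): buf='VMKHLM' cursor=6
After op 5 (right): buf='VMKHLM' cursor=6

Answer: VMKHLM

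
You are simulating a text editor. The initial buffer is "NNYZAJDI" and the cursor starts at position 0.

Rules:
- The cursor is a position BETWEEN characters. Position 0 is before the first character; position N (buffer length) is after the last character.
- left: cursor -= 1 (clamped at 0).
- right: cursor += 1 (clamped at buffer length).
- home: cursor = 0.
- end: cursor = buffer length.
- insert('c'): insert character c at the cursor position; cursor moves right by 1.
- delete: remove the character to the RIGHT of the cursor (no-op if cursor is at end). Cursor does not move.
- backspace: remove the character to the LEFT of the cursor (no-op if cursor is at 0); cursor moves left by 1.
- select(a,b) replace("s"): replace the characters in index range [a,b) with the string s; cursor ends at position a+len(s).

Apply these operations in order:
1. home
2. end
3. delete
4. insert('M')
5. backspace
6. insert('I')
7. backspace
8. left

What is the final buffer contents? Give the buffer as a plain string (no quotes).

Answer: NNYZAJDI

Derivation:
After op 1 (home): buf='NNYZAJDI' cursor=0
After op 2 (end): buf='NNYZAJDI' cursor=8
After op 3 (delete): buf='NNYZAJDI' cursor=8
After op 4 (insert('M')): buf='NNYZAJDIM' cursor=9
After op 5 (backspace): buf='NNYZAJDI' cursor=8
After op 6 (insert('I')): buf='NNYZAJDII' cursor=9
After op 7 (backspace): buf='NNYZAJDI' cursor=8
After op 8 (left): buf='NNYZAJDI' cursor=7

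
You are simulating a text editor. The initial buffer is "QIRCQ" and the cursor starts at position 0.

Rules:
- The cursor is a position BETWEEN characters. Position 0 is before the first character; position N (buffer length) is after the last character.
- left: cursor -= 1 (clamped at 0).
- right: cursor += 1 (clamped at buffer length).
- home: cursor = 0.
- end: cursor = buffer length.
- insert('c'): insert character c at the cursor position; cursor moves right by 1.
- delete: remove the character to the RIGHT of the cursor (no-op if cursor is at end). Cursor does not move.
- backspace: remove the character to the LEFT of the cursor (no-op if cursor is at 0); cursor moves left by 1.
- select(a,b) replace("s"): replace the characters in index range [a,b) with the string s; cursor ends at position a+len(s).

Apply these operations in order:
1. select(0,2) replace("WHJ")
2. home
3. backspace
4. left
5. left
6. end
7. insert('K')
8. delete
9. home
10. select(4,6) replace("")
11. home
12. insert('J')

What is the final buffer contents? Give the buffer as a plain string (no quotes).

Answer: JWHJRK

Derivation:
After op 1 (select(0,2) replace("WHJ")): buf='WHJRCQ' cursor=3
After op 2 (home): buf='WHJRCQ' cursor=0
After op 3 (backspace): buf='WHJRCQ' cursor=0
After op 4 (left): buf='WHJRCQ' cursor=0
After op 5 (left): buf='WHJRCQ' cursor=0
After op 6 (end): buf='WHJRCQ' cursor=6
After op 7 (insert('K')): buf='WHJRCQK' cursor=7
After op 8 (delete): buf='WHJRCQK' cursor=7
After op 9 (home): buf='WHJRCQK' cursor=0
After op 10 (select(4,6) replace("")): buf='WHJRK' cursor=4
After op 11 (home): buf='WHJRK' cursor=0
After op 12 (insert('J')): buf='JWHJRK' cursor=1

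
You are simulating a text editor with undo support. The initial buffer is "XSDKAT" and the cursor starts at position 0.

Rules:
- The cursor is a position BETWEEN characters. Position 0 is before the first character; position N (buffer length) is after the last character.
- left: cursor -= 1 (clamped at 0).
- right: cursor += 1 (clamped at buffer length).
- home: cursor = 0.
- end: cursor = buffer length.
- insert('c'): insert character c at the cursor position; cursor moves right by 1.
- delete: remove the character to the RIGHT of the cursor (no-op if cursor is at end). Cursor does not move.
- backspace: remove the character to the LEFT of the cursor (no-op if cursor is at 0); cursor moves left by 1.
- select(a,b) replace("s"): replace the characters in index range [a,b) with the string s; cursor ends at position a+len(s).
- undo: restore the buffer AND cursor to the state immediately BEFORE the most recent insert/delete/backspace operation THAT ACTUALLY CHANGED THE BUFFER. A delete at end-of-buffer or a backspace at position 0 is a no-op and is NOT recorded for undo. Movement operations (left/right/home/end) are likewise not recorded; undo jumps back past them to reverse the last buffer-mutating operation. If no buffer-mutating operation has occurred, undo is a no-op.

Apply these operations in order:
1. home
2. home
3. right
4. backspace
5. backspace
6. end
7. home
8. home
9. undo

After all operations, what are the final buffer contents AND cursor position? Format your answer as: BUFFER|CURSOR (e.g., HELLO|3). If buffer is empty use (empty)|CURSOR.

After op 1 (home): buf='XSDKAT' cursor=0
After op 2 (home): buf='XSDKAT' cursor=0
After op 3 (right): buf='XSDKAT' cursor=1
After op 4 (backspace): buf='SDKAT' cursor=0
After op 5 (backspace): buf='SDKAT' cursor=0
After op 6 (end): buf='SDKAT' cursor=5
After op 7 (home): buf='SDKAT' cursor=0
After op 8 (home): buf='SDKAT' cursor=0
After op 9 (undo): buf='XSDKAT' cursor=1

Answer: XSDKAT|1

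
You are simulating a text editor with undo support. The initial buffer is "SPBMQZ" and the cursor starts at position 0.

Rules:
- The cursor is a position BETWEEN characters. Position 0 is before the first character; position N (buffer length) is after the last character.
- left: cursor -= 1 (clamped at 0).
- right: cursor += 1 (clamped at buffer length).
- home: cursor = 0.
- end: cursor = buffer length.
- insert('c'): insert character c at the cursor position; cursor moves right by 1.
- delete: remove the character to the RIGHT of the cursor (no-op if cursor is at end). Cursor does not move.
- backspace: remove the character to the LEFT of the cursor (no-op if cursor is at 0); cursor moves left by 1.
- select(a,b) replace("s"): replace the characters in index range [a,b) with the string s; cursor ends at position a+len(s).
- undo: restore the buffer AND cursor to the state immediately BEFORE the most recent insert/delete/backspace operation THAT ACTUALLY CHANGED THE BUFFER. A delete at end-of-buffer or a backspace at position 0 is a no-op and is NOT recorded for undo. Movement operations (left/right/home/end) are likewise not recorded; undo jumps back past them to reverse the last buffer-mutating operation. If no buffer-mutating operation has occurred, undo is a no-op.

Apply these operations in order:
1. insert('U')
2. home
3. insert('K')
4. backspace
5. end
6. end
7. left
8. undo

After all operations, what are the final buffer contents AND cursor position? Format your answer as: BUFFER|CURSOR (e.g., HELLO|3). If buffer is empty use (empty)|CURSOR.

Answer: KUSPBMQZ|1

Derivation:
After op 1 (insert('U')): buf='USPBMQZ' cursor=1
After op 2 (home): buf='USPBMQZ' cursor=0
After op 3 (insert('K')): buf='KUSPBMQZ' cursor=1
After op 4 (backspace): buf='USPBMQZ' cursor=0
After op 5 (end): buf='USPBMQZ' cursor=7
After op 6 (end): buf='USPBMQZ' cursor=7
After op 7 (left): buf='USPBMQZ' cursor=6
After op 8 (undo): buf='KUSPBMQZ' cursor=1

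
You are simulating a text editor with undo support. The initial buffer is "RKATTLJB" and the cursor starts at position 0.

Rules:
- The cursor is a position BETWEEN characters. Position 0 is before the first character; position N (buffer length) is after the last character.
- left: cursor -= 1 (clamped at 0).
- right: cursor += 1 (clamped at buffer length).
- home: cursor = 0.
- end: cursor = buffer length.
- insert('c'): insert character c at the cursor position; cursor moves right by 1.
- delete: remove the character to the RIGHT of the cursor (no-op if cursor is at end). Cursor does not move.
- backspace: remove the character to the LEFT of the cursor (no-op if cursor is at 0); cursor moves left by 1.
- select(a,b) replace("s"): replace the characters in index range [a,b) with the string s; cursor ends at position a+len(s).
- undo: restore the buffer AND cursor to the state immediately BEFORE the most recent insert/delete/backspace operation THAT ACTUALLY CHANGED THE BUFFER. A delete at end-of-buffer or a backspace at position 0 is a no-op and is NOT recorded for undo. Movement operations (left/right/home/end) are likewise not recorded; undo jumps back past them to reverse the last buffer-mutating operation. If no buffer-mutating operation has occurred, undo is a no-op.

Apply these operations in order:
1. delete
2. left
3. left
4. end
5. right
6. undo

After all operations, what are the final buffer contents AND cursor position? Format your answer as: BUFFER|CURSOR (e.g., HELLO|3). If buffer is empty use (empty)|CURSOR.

Answer: RKATTLJB|0

Derivation:
After op 1 (delete): buf='KATTLJB' cursor=0
After op 2 (left): buf='KATTLJB' cursor=0
After op 3 (left): buf='KATTLJB' cursor=0
After op 4 (end): buf='KATTLJB' cursor=7
After op 5 (right): buf='KATTLJB' cursor=7
After op 6 (undo): buf='RKATTLJB' cursor=0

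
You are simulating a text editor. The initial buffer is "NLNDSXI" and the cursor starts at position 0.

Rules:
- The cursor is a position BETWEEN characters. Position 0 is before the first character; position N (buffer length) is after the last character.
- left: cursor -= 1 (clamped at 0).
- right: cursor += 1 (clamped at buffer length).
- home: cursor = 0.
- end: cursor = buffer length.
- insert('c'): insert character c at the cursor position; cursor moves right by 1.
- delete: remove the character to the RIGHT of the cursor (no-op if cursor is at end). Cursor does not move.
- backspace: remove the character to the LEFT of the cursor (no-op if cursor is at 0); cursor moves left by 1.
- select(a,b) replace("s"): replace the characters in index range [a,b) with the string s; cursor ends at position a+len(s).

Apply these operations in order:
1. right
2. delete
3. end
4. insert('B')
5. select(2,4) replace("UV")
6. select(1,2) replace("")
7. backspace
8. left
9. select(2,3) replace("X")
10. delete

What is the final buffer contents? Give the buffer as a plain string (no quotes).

Answer: UVXB

Derivation:
After op 1 (right): buf='NLNDSXI' cursor=1
After op 2 (delete): buf='NNDSXI' cursor=1
After op 3 (end): buf='NNDSXI' cursor=6
After op 4 (insert('B')): buf='NNDSXIB' cursor=7
After op 5 (select(2,4) replace("UV")): buf='NNUVXIB' cursor=4
After op 6 (select(1,2) replace("")): buf='NUVXIB' cursor=1
After op 7 (backspace): buf='UVXIB' cursor=0
After op 8 (left): buf='UVXIB' cursor=0
After op 9 (select(2,3) replace("X")): buf='UVXIB' cursor=3
After op 10 (delete): buf='UVXB' cursor=3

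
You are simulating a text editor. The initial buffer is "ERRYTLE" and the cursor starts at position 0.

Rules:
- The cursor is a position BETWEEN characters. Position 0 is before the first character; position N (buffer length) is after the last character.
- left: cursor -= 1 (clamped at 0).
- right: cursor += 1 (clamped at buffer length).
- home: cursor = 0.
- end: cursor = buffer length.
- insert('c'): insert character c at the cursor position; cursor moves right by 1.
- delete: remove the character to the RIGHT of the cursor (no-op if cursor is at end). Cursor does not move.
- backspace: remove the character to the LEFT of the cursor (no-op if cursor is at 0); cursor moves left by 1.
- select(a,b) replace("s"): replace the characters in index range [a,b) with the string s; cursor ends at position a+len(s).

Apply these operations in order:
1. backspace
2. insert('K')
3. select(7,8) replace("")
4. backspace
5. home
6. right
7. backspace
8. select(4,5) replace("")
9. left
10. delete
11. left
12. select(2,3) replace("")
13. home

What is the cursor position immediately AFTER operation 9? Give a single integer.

Answer: 3

Derivation:
After op 1 (backspace): buf='ERRYTLE' cursor=0
After op 2 (insert('K')): buf='KERRYTLE' cursor=1
After op 3 (select(7,8) replace("")): buf='KERRYTL' cursor=7
After op 4 (backspace): buf='KERRYT' cursor=6
After op 5 (home): buf='KERRYT' cursor=0
After op 6 (right): buf='KERRYT' cursor=1
After op 7 (backspace): buf='ERRYT' cursor=0
After op 8 (select(4,5) replace("")): buf='ERRY' cursor=4
After op 9 (left): buf='ERRY' cursor=3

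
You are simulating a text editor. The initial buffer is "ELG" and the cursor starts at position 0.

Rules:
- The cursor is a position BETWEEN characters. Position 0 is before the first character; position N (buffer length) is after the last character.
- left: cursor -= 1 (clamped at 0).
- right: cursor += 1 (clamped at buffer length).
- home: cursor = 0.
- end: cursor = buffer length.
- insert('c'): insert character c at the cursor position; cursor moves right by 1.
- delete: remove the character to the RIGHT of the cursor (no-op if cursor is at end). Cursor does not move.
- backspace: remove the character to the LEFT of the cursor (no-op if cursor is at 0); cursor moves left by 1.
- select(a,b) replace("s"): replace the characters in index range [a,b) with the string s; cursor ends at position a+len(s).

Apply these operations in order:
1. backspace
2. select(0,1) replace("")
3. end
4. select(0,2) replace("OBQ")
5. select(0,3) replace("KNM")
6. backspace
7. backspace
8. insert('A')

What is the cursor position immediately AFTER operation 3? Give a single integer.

After op 1 (backspace): buf='ELG' cursor=0
After op 2 (select(0,1) replace("")): buf='LG' cursor=0
After op 3 (end): buf='LG' cursor=2

Answer: 2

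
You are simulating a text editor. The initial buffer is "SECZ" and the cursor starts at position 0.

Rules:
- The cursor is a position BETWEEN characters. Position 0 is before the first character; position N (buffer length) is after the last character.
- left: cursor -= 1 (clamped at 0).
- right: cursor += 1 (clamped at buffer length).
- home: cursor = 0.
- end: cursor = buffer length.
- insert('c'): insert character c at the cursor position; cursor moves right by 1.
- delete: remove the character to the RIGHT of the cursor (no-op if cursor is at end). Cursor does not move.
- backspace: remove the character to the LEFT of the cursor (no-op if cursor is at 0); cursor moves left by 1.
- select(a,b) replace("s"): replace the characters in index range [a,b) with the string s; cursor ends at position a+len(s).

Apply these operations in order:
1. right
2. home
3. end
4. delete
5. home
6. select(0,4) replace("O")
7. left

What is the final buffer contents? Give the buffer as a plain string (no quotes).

After op 1 (right): buf='SECZ' cursor=1
After op 2 (home): buf='SECZ' cursor=0
After op 3 (end): buf='SECZ' cursor=4
After op 4 (delete): buf='SECZ' cursor=4
After op 5 (home): buf='SECZ' cursor=0
After op 6 (select(0,4) replace("O")): buf='O' cursor=1
After op 7 (left): buf='O' cursor=0

Answer: O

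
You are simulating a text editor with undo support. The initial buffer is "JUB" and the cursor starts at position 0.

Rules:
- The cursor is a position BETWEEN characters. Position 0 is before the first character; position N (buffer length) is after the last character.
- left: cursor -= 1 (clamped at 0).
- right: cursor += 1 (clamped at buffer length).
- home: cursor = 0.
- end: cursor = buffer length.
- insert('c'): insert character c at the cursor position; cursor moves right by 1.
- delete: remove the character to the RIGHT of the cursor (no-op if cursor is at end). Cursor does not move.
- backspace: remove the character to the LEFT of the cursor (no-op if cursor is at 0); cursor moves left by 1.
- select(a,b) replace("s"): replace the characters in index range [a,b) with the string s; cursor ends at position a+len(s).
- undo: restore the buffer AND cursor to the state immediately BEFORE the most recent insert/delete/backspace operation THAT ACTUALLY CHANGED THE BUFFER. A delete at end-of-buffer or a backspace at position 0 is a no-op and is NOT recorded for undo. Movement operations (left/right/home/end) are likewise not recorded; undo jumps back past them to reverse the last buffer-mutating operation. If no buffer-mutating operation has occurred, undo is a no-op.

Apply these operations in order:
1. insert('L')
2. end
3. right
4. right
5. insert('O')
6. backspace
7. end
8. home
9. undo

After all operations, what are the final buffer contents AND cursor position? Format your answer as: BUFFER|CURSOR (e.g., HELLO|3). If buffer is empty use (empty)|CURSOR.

Answer: LJUBO|5

Derivation:
After op 1 (insert('L')): buf='LJUB' cursor=1
After op 2 (end): buf='LJUB' cursor=4
After op 3 (right): buf='LJUB' cursor=4
After op 4 (right): buf='LJUB' cursor=4
After op 5 (insert('O')): buf='LJUBO' cursor=5
After op 6 (backspace): buf='LJUB' cursor=4
After op 7 (end): buf='LJUB' cursor=4
After op 8 (home): buf='LJUB' cursor=0
After op 9 (undo): buf='LJUBO' cursor=5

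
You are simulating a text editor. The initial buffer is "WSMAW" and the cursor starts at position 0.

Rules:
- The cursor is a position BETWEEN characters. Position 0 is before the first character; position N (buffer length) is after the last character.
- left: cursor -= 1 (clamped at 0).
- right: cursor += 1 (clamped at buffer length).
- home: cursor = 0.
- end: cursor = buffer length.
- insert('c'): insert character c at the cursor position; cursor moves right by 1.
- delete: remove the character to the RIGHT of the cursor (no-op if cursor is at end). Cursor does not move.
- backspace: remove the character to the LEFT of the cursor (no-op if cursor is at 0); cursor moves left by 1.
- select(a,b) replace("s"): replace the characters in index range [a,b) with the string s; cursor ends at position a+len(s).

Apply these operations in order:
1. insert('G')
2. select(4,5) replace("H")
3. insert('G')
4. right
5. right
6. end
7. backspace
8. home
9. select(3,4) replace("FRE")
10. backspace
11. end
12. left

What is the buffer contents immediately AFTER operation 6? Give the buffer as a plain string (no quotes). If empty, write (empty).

Answer: GWSMHGW

Derivation:
After op 1 (insert('G')): buf='GWSMAW' cursor=1
After op 2 (select(4,5) replace("H")): buf='GWSMHW' cursor=5
After op 3 (insert('G')): buf='GWSMHGW' cursor=6
After op 4 (right): buf='GWSMHGW' cursor=7
After op 5 (right): buf='GWSMHGW' cursor=7
After op 6 (end): buf='GWSMHGW' cursor=7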